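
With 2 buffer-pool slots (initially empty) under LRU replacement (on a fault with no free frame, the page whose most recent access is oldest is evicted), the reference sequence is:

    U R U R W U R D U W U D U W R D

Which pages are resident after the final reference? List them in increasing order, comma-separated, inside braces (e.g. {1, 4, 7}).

U -> miss, frames (U)
R -> miss, frames (U R)
U -> hit
R -> hit
W -> miss, evict U, frames (R W)
U -> miss, evict R, frames (W U)
R -> miss, evict W, frames (U R)
D -> miss, evict U, frames (R D)
U -> miss, evict R, frames (D U)
W -> miss, evict D, frames (U W)
U -> hit
D -> miss, evict W, frames (U D)
U -> hit
W -> miss, evict D, frames (U W)
R -> miss, evict U, frames (W R)
D -> miss, evict W, frames (R D)

{D, R}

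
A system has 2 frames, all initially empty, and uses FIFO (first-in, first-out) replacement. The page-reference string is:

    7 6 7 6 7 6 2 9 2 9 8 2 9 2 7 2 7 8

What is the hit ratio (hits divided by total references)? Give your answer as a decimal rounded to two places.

7 → fault, frames [7]
6 → fault, frames [7, 6]
7 → hit
6 → hit
7 → hit
6 → hit
2 → fault, evict 7, frames [6, 2]
9 → fault, evict 6, frames [2, 9]
2 → hit
9 → hit
8 → fault, evict 2, frames [9, 8]
2 → fault, evict 9, frames [8, 2]
9 → fault, evict 8, frames [2, 9]
2 → hit
7 → fault, evict 2, frames [9, 7]
2 → fault, evict 9, frames [7, 2]
7 → hit
8 → fault, evict 7, frames [2, 8]
Hits: 8 of 18 references → 8/18 = 0.4444.

0.44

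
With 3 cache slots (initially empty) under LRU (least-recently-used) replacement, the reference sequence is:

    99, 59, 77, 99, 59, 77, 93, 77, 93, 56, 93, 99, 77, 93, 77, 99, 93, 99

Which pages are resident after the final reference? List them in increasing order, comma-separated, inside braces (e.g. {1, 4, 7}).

99 -> fault, frames {99}
59 -> fault, frames {99,59}
77 -> fault, frames {99,59,77}
99 -> hit
59 -> hit
77 -> hit
93 -> fault, evict 99, frames {59,77,93}
77 -> hit
93 -> hit
56 -> fault, evict 59, frames {77,93,56}
93 -> hit
99 -> fault, evict 77, frames {56,93,99}
77 -> fault, evict 56, frames {93,99,77}
93 -> hit
77 -> hit
99 -> hit
93 -> hit
99 -> hit

{77, 93, 99}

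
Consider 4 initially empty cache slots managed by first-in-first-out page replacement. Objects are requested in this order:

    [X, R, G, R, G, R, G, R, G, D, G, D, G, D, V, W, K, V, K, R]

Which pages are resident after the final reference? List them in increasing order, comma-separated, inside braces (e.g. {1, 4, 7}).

X -> miss, frames [X]
R -> miss, frames [X, R]
G -> miss, frames [X, R, G]
R -> hit
G -> hit
R -> hit
G -> hit
R -> hit
G -> hit
D -> miss, frames [X, R, G, D]
G -> hit
D -> hit
G -> hit
D -> hit
V -> miss, evict X, frames [R, G, D, V]
W -> miss, evict R, frames [G, D, V, W]
K -> miss, evict G, frames [D, V, W, K]
V -> hit
K -> hit
R -> miss, evict D, frames [V, W, K, R]

{K, R, V, W}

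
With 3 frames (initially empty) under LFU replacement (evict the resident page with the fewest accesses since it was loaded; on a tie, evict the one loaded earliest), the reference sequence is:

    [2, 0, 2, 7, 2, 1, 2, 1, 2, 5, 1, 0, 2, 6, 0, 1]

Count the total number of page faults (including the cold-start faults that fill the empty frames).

8

2: fault, frames {2}
0: fault, frames {2,0}
2: hit
7: fault, frames {2,0,7}
2: hit
1: fault, evict 0, frames {2,7,1}
2: hit
1: hit
2: hit
5: fault, evict 7, frames {2,1,5}
1: hit
0: fault, evict 5, frames {2,1,0}
2: hit
6: fault, evict 0, frames {2,1,6}
0: fault, evict 6, frames {2,1,0}
1: hit
Page faults: 8.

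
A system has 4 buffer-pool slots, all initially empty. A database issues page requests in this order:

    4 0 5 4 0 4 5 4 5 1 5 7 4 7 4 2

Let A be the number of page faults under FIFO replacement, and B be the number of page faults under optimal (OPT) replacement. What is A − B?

1

Under FIFO: F F F . . . . . . F . F F . . F → 7 faults.
Under OPT: F F F . . . . . . F . F . . . F → 6 faults.
A − B = 7 − 6 = 1.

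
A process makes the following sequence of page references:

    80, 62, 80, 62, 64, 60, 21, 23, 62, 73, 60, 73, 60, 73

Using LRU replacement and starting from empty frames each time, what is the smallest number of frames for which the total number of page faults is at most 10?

2

f=1: 14 faults
f=2: 9 faults
f=3: 9 faults
f=4: 9 faults
f=5: 7 faults
f=6: 7 faults
f=7: 7 faults
Smallest f with faults ≤ 10 is 2.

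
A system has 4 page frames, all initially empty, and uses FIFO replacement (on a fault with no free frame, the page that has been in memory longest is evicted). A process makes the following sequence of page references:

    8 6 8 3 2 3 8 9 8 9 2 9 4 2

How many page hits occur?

8 → miss, frames {8}
6 → miss, frames {8,6}
8 → hit
3 → miss, frames {8,6,3}
2 → miss, frames {8,6,3,2}
3 → hit
8 → hit
9 → miss, evict 8, frames {6,3,2,9}
8 → miss, evict 6, frames {3,2,9,8}
9 → hit
2 → hit
9 → hit
4 → miss, evict 3, frames {2,9,8,4}
2 → hit
Hits: 7.

7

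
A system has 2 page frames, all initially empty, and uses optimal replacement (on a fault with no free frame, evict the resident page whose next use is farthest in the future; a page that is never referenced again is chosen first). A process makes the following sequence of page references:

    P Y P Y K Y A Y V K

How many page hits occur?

P → miss, frames {P}
Y → miss, frames {P,Y}
P → hit
Y → hit
K → miss, evict P, frames {Y,K}
Y → hit
A → miss, evict K, frames {Y,A}
Y → hit
V → miss, evict A, frames {Y,V}
K → miss, evict V, frames {Y,K}
Hits: 4.

4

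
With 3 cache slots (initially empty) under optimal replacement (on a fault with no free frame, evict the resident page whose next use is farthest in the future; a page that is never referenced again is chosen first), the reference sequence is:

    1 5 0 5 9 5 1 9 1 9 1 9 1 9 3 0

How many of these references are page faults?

6

1: fault, frames (1)
5: fault, frames (1 5)
0: fault, frames (1 5 0)
5: hit
9: fault, evict 0, frames (1 5 9)
5: hit
1: hit
9: hit
1: hit
9: hit
1: hit
9: hit
1: hit
9: hit
3: fault, evict 9, frames (1 5 3)
0: fault, evict 3, frames (1 5 0)
Page faults: 6.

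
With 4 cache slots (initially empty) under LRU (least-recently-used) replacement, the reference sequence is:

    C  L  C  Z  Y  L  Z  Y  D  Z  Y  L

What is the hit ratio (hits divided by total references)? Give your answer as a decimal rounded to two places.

0.58

C -> fault, frames {C}
L -> fault, frames {C,L}
C -> hit
Z -> fault, frames {L,C,Z}
Y -> fault, frames {L,C,Z,Y}
L -> hit
Z -> hit
Y -> hit
D -> fault, evict C, frames {L,Z,Y,D}
Z -> hit
Y -> hit
L -> hit
Hits: 7 of 12 references → 7/12 = 0.5833.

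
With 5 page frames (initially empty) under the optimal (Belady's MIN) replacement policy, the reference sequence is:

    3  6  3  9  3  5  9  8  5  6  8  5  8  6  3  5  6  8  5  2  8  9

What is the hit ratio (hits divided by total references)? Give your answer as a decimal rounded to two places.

3 → fault, frames {3}
6 → fault, frames {3,6}
3 → hit
9 → fault, frames {3,6,9}
3 → hit
5 → fault, frames {3,6,9,5}
9 → hit
8 → fault, frames {3,6,9,5,8}
5 → hit
6 → hit
8 → hit
5 → hit
8 → hit
6 → hit
3 → hit
5 → hit
6 → hit
8 → hit
5 → hit
2 → fault, evict 5, frames {3,6,9,8,2}
8 → hit
9 → hit
Hits: 16 of 22 references → 16/22 = 0.7273.

0.73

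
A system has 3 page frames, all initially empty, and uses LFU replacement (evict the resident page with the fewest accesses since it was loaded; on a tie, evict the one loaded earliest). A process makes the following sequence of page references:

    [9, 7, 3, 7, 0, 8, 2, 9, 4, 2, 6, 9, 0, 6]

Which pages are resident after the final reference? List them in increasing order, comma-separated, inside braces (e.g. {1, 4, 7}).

9: miss, frames {9}
7: miss, frames {9,7}
3: miss, frames {9,7,3}
7: hit
0: miss, evict 9, frames {7,3,0}
8: miss, evict 3, frames {7,0,8}
2: miss, evict 0, frames {7,8,2}
9: miss, evict 8, frames {7,2,9}
4: miss, evict 2, frames {7,9,4}
2: miss, evict 9, frames {7,4,2}
6: miss, evict 4, frames {7,2,6}
9: miss, evict 2, frames {7,6,9}
0: miss, evict 6, frames {7,9,0}
6: miss, evict 9, frames {7,0,6}

{0, 6, 7}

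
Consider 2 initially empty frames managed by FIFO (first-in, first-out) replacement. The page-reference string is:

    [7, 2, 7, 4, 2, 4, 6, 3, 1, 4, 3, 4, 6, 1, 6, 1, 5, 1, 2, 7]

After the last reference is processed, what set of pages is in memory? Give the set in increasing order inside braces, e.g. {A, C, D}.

7 -> fault, frames [7]
2 -> fault, frames [7, 2]
7 -> hit
4 -> fault, evict 7, frames [2, 4]
2 -> hit
4 -> hit
6 -> fault, evict 2, frames [4, 6]
3 -> fault, evict 4, frames [6, 3]
1 -> fault, evict 6, frames [3, 1]
4 -> fault, evict 3, frames [1, 4]
3 -> fault, evict 1, frames [4, 3]
4 -> hit
6 -> fault, evict 4, frames [3, 6]
1 -> fault, evict 3, frames [6, 1]
6 -> hit
1 -> hit
5 -> fault, evict 6, frames [1, 5]
1 -> hit
2 -> fault, evict 1, frames [5, 2]
7 -> fault, evict 5, frames [2, 7]

{2, 7}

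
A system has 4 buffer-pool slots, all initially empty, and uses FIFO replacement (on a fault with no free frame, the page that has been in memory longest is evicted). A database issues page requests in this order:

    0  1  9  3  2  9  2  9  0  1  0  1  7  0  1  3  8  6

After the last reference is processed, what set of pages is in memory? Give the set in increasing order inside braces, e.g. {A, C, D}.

{3, 6, 7, 8}

0 -> fault, frames {0}
1 -> fault, frames {0,1}
9 -> fault, frames {0,1,9}
3 -> fault, frames {0,1,9,3}
2 -> fault, evict 0, frames {1,9,3,2}
9 -> hit
2 -> hit
9 -> hit
0 -> fault, evict 1, frames {9,3,2,0}
1 -> fault, evict 9, frames {3,2,0,1}
0 -> hit
1 -> hit
7 -> fault, evict 3, frames {2,0,1,7}
0 -> hit
1 -> hit
3 -> fault, evict 2, frames {0,1,7,3}
8 -> fault, evict 0, frames {1,7,3,8}
6 -> fault, evict 1, frames {7,3,8,6}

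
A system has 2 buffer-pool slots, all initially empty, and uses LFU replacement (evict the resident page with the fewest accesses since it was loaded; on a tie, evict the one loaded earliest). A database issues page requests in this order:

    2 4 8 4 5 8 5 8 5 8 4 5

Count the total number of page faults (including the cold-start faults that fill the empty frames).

2 → miss, frames (2)
4 → miss, frames (2 4)
8 → miss, evict 2, frames (4 8)
4 → hit
5 → miss, evict 8, frames (4 5)
8 → miss, evict 5, frames (4 8)
5 → miss, evict 8, frames (4 5)
8 → miss, evict 5, frames (4 8)
5 → miss, evict 8, frames (4 5)
8 → miss, evict 5, frames (4 8)
4 → hit
5 → miss, evict 8, frames (4 5)
Page faults: 10.

10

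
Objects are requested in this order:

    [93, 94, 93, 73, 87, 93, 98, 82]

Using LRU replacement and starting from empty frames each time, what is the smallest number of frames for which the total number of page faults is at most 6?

f=1: 8 faults
f=2: 7 faults
f=3: 6 faults
f=4: 6 faults
f=5: 6 faults
f=6: 6 faults
Smallest f with faults ≤ 6 is 3.

3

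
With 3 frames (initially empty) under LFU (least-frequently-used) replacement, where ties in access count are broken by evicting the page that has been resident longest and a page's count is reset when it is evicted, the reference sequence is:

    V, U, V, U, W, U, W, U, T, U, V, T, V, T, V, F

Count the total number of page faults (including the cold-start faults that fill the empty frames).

10

V -> fault, frames {V}
U -> fault, frames {V,U}
V -> hit
U -> hit
W -> fault, frames {V,U,W}
U -> hit
W -> hit
U -> hit
T -> fault, evict V, frames {U,W,T}
U -> hit
V -> fault, evict T, frames {U,W,V}
T -> fault, evict V, frames {U,W,T}
V -> fault, evict T, frames {U,W,V}
T -> fault, evict V, frames {U,W,T}
V -> fault, evict T, frames {U,W,V}
F -> fault, evict V, frames {U,W,F}
Page faults: 10.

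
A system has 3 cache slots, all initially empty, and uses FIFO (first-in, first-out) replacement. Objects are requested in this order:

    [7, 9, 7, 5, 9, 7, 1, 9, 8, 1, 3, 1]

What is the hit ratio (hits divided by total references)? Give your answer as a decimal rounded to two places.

7 → miss, frames {7}
9 → miss, frames {7,9}
7 → hit
5 → miss, frames {7,9,5}
9 → hit
7 → hit
1 → miss, evict 7, frames {9,5,1}
9 → hit
8 → miss, evict 9, frames {5,1,8}
1 → hit
3 → miss, evict 5, frames {1,8,3}
1 → hit
Hits: 6 of 12 references → 6/12 = 0.5000.

0.50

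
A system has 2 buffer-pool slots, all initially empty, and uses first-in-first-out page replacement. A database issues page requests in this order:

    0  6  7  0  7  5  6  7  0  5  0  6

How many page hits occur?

2

0 → miss, frames [0]
6 → miss, frames [0, 6]
7 → miss, evict 0, frames [6, 7]
0 → miss, evict 6, frames [7, 0]
7 → hit
5 → miss, evict 7, frames [0, 5]
6 → miss, evict 0, frames [5, 6]
7 → miss, evict 5, frames [6, 7]
0 → miss, evict 6, frames [7, 0]
5 → miss, evict 7, frames [0, 5]
0 → hit
6 → miss, evict 0, frames [5, 6]
Hits: 2.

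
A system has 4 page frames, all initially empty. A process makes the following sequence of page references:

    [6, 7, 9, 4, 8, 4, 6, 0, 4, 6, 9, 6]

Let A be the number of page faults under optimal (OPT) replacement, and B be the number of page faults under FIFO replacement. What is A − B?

Under OPT: F F F F F . . F . . . . → 6 faults.
Under FIFO: F F F F F . F F . . F . → 8 faults.
A − B = 6 − 8 = -2.

-2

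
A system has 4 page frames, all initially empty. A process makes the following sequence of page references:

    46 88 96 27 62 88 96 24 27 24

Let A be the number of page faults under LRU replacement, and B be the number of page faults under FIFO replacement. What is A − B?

1

Under LRU: F F F F F . . F F . → 7 faults.
Under FIFO: F F F F F . . F . . → 6 faults.
A − B = 7 − 6 = 1.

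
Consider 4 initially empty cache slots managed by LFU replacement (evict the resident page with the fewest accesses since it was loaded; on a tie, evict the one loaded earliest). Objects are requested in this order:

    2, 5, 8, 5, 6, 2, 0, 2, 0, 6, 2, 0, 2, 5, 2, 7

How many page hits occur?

2: miss, frames [2]
5: miss, frames [2, 5]
8: miss, frames [2, 5, 8]
5: hit
6: miss, frames [2, 5, 8, 6]
2: hit
0: miss, evict 8, frames [2, 5, 6, 0]
2: hit
0: hit
6: hit
2: hit
0: hit
2: hit
5: hit
2: hit
7: miss, evict 6, frames [2, 5, 0, 7]
Hits: 10.

10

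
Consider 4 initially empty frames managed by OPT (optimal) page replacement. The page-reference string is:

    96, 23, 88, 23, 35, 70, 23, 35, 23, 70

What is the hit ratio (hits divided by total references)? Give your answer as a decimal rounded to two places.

96: miss, frames [96]
23: miss, frames [96, 23]
88: miss, frames [96, 23, 88]
23: hit
35: miss, frames [96, 23, 88, 35]
70: miss, evict 88, frames [96, 23, 35, 70]
23: hit
35: hit
23: hit
70: hit
Hits: 5 of 10 references → 5/10 = 0.5000.

0.50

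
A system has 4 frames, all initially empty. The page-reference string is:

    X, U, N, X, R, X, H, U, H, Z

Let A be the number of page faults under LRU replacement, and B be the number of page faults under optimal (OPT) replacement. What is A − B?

Under LRU: F F F . F . F F . F → 7 faults.
Under OPT: F F F . F . F . . F → 6 faults.
A − B = 7 − 6 = 1.

1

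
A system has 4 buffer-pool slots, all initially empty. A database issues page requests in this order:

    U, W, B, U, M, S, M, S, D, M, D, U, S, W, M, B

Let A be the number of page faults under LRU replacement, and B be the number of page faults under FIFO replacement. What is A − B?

Under LRU: F F F . F F . . F . . . . F F F → 9 faults.
Under FIFO: F F F . F F . . F . . F . F F F → 10 faults.
A − B = 9 − 10 = -1.

-1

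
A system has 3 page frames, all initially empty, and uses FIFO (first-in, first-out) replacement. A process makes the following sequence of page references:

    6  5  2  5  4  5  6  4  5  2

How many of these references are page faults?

6 → fault, frames {6}
5 → fault, frames {6,5}
2 → fault, frames {6,5,2}
5 → hit
4 → fault, evict 6, frames {5,2,4}
5 → hit
6 → fault, evict 5, frames {2,4,6}
4 → hit
5 → fault, evict 2, frames {4,6,5}
2 → fault, evict 4, frames {6,5,2}
Page faults: 7.

7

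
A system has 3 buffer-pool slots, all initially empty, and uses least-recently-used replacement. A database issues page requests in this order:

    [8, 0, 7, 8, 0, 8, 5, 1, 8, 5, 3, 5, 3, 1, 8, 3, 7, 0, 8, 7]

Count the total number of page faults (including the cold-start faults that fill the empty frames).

8 -> miss, frames {8}
0 -> miss, frames {8,0}
7 -> miss, frames {8,0,7}
8 -> hit
0 -> hit
8 -> hit
5 -> miss, evict 7, frames {0,8,5}
1 -> miss, evict 0, frames {8,5,1}
8 -> hit
5 -> hit
3 -> miss, evict 1, frames {8,5,3}
5 -> hit
3 -> hit
1 -> miss, evict 8, frames {5,3,1}
8 -> miss, evict 5, frames {3,1,8}
3 -> hit
7 -> miss, evict 1, frames {8,3,7}
0 -> miss, evict 8, frames {3,7,0}
8 -> miss, evict 3, frames {7,0,8}
7 -> hit
Page faults: 11.

11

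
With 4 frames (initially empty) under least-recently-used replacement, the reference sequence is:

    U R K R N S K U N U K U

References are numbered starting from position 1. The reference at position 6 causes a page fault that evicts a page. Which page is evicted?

U

pos 1: U → fault, frames [U]
pos 2: R → fault, frames [U, R]
pos 3: K → fault, frames [U, R, K]
pos 4: R → hit
pos 5: N → fault, frames [U, K, R, N]
pos 6: S → fault, evict U, frames [K, R, N, S]
At position 6, page U is evicted.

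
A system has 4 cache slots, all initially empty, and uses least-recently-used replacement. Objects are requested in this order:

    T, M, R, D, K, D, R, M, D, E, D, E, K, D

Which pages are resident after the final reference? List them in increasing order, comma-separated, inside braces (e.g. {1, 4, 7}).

{D, E, K, M}

T -> fault, frames {T}
M -> fault, frames {T,M}
R -> fault, frames {T,M,R}
D -> fault, frames {T,M,R,D}
K -> fault, evict T, frames {M,R,D,K}
D -> hit
R -> hit
M -> hit
D -> hit
E -> fault, evict K, frames {R,M,D,E}
D -> hit
E -> hit
K -> fault, evict R, frames {M,D,E,K}
D -> hit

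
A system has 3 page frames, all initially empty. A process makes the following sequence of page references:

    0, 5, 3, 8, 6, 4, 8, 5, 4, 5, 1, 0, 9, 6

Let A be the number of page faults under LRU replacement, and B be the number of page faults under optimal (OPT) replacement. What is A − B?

Under LRU: F F F F F F . F . . F F F F → 11 faults.
Under OPT: F F F F F F . . . . F F F F → 10 faults.
A − B = 11 − 10 = 1.

1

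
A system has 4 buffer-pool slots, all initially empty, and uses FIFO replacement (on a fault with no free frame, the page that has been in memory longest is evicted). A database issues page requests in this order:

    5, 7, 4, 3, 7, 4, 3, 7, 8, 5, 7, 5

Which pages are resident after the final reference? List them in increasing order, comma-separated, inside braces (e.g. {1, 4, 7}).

{3, 5, 7, 8}

5 -> miss, frames (5)
7 -> miss, frames (5 7)
4 -> miss, frames (5 7 4)
3 -> miss, frames (5 7 4 3)
7 -> hit
4 -> hit
3 -> hit
7 -> hit
8 -> miss, evict 5, frames (7 4 3 8)
5 -> miss, evict 7, frames (4 3 8 5)
7 -> miss, evict 4, frames (3 8 5 7)
5 -> hit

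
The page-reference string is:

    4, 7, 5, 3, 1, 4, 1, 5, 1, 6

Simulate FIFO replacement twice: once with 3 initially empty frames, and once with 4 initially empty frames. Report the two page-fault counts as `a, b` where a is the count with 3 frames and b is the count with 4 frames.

8, 7

3 frames: F F F F F F . F . F → 8 faults.
4 frames: F F F F F F . . . F → 7 faults.
7 < 8: adding a frame reduced faults, as is typical.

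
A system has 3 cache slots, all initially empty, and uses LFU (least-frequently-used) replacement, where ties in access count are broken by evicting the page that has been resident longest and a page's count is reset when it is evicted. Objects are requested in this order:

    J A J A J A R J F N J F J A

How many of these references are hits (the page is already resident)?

J: fault, frames [J]
A: fault, frames [J, A]
J: hit
A: hit
J: hit
A: hit
R: fault, frames [J, A, R]
J: hit
F: fault, evict R, frames [J, A, F]
N: fault, evict F, frames [J, A, N]
J: hit
F: fault, evict N, frames [J, A, F]
J: hit
A: hit
Hits: 8.

8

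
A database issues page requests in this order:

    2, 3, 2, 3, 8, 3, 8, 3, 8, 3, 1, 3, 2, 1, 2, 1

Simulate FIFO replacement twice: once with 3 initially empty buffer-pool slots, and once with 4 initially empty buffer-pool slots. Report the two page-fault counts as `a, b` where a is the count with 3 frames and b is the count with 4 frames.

3 frames: F F . . F . . . . . F . F . . . → 5 faults.
4 frames: F F . . F . . . . . F . . . . . → 4 faults.
4 < 5: adding a frame reduced faults, as is typical.

5, 4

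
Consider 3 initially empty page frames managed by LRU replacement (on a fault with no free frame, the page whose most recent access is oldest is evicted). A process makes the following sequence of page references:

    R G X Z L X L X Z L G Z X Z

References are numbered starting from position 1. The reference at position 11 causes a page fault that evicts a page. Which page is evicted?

X

pos 1: R: miss, frames (R)
pos 2: G: miss, frames (R G)
pos 3: X: miss, frames (R G X)
pos 4: Z: miss, evict R, frames (G X Z)
pos 5: L: miss, evict G, frames (X Z L)
pos 6: X: hit
pos 7: L: hit
pos 8: X: hit
pos 9: Z: hit
pos 10: L: hit
pos 11: G: miss, evict X, frames (Z L G)
At position 11, page X is evicted.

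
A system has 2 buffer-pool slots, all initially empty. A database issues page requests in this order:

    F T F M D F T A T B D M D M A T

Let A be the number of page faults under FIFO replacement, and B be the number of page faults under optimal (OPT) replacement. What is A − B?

1

Under FIFO: F F . F F F F F . F F F . . F F → 12 faults.
Under OPT: F F . F F . F F . F F F . . F F → 11 faults.
A − B = 12 − 11 = 1.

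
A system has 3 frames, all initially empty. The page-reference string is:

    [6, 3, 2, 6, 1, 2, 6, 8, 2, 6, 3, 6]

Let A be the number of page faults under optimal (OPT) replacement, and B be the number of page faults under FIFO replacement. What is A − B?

-3

Under OPT: F F F . F . . F . . F . → 6 faults.
Under FIFO: F F F . F . F F F . F F → 9 faults.
A − B = 6 − 9 = -3.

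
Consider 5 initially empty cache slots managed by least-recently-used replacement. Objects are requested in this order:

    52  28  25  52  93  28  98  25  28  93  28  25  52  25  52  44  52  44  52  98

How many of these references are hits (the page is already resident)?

13

52 -> fault, frames {52}
28 -> fault, frames {52,28}
25 -> fault, frames {52,28,25}
52 -> hit
93 -> fault, frames {28,25,52,93}
28 -> hit
98 -> fault, frames {25,52,93,28,98}
25 -> hit
28 -> hit
93 -> hit
28 -> hit
25 -> hit
52 -> hit
25 -> hit
52 -> hit
44 -> fault, evict 98, frames {93,28,25,52,44}
52 -> hit
44 -> hit
52 -> hit
98 -> fault, evict 93, frames {28,25,44,52,98}
Hits: 13.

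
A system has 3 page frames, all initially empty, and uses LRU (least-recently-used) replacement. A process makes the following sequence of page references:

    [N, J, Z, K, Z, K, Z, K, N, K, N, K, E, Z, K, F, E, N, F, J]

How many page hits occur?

N -> fault, frames (N)
J -> fault, frames (N J)
Z -> fault, frames (N J Z)
K -> fault, evict N, frames (J Z K)
Z -> hit
K -> hit
Z -> hit
K -> hit
N -> fault, evict J, frames (Z K N)
K -> hit
N -> hit
K -> hit
E -> fault, evict Z, frames (N K E)
Z -> fault, evict N, frames (K E Z)
K -> hit
F -> fault, evict E, frames (Z K F)
E -> fault, evict Z, frames (K F E)
N -> fault, evict K, frames (F E N)
F -> hit
J -> fault, evict E, frames (N F J)
Hits: 9.

9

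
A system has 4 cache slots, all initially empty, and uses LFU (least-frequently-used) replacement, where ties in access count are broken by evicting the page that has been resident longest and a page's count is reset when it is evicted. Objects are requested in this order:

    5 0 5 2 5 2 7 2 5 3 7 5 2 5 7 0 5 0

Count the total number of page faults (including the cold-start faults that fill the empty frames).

6

5 -> miss, frames {5}
0 -> miss, frames {5,0}
5 -> hit
2 -> miss, frames {5,0,2}
5 -> hit
2 -> hit
7 -> miss, frames {5,0,2,7}
2 -> hit
5 -> hit
3 -> miss, evict 0, frames {5,2,7,3}
7 -> hit
5 -> hit
2 -> hit
5 -> hit
7 -> hit
0 -> miss, evict 3, frames {5,2,7,0}
5 -> hit
0 -> hit
Page faults: 6.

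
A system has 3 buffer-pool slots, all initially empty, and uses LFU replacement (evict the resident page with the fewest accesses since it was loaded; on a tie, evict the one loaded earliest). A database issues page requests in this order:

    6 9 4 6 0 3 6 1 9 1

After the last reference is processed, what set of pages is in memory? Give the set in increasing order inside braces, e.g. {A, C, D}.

{1, 6, 9}

6 → miss, frames {6}
9 → miss, frames {6,9}
4 → miss, frames {6,9,4}
6 → hit
0 → miss, evict 9, frames {6,4,0}
3 → miss, evict 4, frames {6,0,3}
6 → hit
1 → miss, evict 0, frames {6,3,1}
9 → miss, evict 3, frames {6,1,9}
1 → hit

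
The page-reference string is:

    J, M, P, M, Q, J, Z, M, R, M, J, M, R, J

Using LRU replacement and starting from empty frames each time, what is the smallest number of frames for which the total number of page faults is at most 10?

f=1: 14 faults
f=2: 11 faults
f=3: 9 faults
f=4: 6 faults
f=5: 6 faults
f=6: 6 faults
Smallest f with faults ≤ 10 is 3.

3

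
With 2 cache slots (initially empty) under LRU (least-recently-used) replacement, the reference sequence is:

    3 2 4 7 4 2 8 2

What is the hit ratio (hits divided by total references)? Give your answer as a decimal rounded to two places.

0.25

3 → fault, frames {3}
2 → fault, frames {3,2}
4 → fault, evict 3, frames {2,4}
7 → fault, evict 2, frames {4,7}
4 → hit
2 → fault, evict 7, frames {4,2}
8 → fault, evict 4, frames {2,8}
2 → hit
Hits: 2 of 8 references → 2/8 = 0.2500.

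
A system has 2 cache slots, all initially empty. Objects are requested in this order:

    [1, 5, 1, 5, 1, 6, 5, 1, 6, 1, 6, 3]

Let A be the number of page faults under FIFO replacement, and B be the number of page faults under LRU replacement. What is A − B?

Under FIFO: F F . . . F . F . . . F → 5 faults.
Under LRU: F F . . . F F F F . . F → 7 faults.
A − B = 5 − 7 = -2.

-2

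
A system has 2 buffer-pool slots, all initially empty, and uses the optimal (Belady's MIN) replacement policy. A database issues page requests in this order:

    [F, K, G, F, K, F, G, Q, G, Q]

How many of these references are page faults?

6

F -> fault, frames {F}
K -> fault, frames {F,K}
G -> fault, evict K, frames {F,G}
F -> hit
K -> fault, evict G, frames {F,K}
F -> hit
G -> fault, evict K, frames {F,G}
Q -> fault, evict F, frames {G,Q}
G -> hit
Q -> hit
Page faults: 6.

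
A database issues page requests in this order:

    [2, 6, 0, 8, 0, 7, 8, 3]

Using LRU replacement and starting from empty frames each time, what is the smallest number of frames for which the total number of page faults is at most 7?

2

f=1: 8 faults
f=2: 7 faults
f=3: 6 faults
f=4: 6 faults
f=5: 6 faults
f=6: 6 faults
Smallest f with faults ≤ 7 is 2.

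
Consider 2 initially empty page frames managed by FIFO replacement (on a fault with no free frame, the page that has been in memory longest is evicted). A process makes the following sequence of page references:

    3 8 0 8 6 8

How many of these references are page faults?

5

3 → miss, frames {3}
8 → miss, frames {3,8}
0 → miss, evict 3, frames {8,0}
8 → hit
6 → miss, evict 8, frames {0,6}
8 → miss, evict 0, frames {6,8}
Page faults: 5.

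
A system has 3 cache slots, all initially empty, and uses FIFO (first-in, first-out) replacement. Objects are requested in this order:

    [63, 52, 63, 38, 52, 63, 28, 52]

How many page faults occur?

4

63 -> miss, frames (63)
52 -> miss, frames (63 52)
63 -> hit
38 -> miss, frames (63 52 38)
52 -> hit
63 -> hit
28 -> miss, evict 63, frames (52 38 28)
52 -> hit
Page faults: 4.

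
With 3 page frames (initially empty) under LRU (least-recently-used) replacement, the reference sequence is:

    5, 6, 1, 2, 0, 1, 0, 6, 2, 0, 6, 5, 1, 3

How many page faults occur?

5 → miss, frames {5}
6 → miss, frames {5,6}
1 → miss, frames {5,6,1}
2 → miss, evict 5, frames {6,1,2}
0 → miss, evict 6, frames {1,2,0}
1 → hit
0 → hit
6 → miss, evict 2, frames {1,0,6}
2 → miss, evict 1, frames {0,6,2}
0 → hit
6 → hit
5 → miss, evict 2, frames {0,6,5}
1 → miss, evict 0, frames {6,5,1}
3 → miss, evict 6, frames {5,1,3}
Page faults: 10.

10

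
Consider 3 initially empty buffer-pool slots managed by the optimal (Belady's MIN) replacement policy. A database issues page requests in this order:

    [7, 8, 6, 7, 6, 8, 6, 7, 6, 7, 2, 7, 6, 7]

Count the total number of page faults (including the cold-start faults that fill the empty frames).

7 → fault, frames [7]
8 → fault, frames [7, 8]
6 → fault, frames [7, 8, 6]
7 → hit
6 → hit
8 → hit
6 → hit
7 → hit
6 → hit
7 → hit
2 → fault, evict 8, frames [7, 6, 2]
7 → hit
6 → hit
7 → hit
Page faults: 4.

4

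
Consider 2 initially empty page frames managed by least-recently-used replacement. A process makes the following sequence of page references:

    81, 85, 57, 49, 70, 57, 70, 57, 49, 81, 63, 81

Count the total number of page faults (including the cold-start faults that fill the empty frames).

9

81 -> miss, frames (81)
85 -> miss, frames (81 85)
57 -> miss, evict 81, frames (85 57)
49 -> miss, evict 85, frames (57 49)
70 -> miss, evict 57, frames (49 70)
57 -> miss, evict 49, frames (70 57)
70 -> hit
57 -> hit
49 -> miss, evict 70, frames (57 49)
81 -> miss, evict 57, frames (49 81)
63 -> miss, evict 49, frames (81 63)
81 -> hit
Page faults: 9.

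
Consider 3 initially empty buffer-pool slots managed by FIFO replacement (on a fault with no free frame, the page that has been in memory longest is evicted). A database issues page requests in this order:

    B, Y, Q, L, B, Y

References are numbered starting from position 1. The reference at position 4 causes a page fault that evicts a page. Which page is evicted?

pos 1: B: fault, frames [B]
pos 2: Y: fault, frames [B, Y]
pos 3: Q: fault, frames [B, Y, Q]
pos 4: L: fault, evict B, frames [Y, Q, L]
At position 4, page B is evicted.

B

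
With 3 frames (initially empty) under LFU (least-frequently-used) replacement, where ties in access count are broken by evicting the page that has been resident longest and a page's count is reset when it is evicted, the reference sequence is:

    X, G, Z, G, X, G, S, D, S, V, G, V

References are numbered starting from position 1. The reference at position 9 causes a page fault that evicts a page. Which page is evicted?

pos 1: X → miss, frames (X)
pos 2: G → miss, frames (X G)
pos 3: Z → miss, frames (X G Z)
pos 4: G → hit
pos 5: X → hit
pos 6: G → hit
pos 7: S → miss, evict Z, frames (X G S)
pos 8: D → miss, evict S, frames (X G D)
pos 9: S → miss, evict D, frames (X G S)
At position 9, page D is evicted.

D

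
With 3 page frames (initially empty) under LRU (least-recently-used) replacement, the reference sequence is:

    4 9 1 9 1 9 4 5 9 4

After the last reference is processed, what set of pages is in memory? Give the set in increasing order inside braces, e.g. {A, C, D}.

{4, 5, 9}

4 → fault, frames {4}
9 → fault, frames {4,9}
1 → fault, frames {4,9,1}
9 → hit
1 → hit
9 → hit
4 → hit
5 → fault, evict 1, frames {9,4,5}
9 → hit
4 → hit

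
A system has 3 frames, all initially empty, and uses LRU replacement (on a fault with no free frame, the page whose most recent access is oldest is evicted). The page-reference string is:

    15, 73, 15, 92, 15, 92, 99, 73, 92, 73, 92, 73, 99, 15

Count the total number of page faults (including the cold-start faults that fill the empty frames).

15 → miss, frames [15]
73 → miss, frames [15, 73]
15 → hit
92 → miss, frames [73, 15, 92]
15 → hit
92 → hit
99 → miss, evict 73, frames [15, 92, 99]
73 → miss, evict 15, frames [92, 99, 73]
92 → hit
73 → hit
92 → hit
73 → hit
99 → hit
15 → miss, evict 92, frames [73, 99, 15]
Page faults: 6.

6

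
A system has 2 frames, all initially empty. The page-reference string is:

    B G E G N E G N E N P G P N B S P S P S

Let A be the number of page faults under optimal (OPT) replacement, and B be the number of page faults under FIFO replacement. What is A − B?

Under OPT: F F F . F . F . F . F F . F F F . . . . → 11 faults.
Under FIFO: F F F . F . F . F F F F . F F F F . . . → 13 faults.
A − B = 11 − 13 = -2.

-2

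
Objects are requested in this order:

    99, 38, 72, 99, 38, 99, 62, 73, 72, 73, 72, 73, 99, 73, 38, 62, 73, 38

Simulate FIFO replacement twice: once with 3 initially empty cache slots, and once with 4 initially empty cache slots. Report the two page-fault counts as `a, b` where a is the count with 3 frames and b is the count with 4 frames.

9, 7

3 frames: F F F . . . F F . . . . F . F F F . → 9 faults.
4 frames: F F F . . . F F . . . . F . F . . . → 7 faults.
7 < 9: adding a frame reduced faults, as is typical.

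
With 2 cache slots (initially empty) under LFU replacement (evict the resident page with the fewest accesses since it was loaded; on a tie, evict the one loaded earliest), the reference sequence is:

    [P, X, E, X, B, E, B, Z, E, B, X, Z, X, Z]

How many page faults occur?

10

P -> miss, frames {P}
X -> miss, frames {P,X}
E -> miss, evict P, frames {X,E}
X -> hit
B -> miss, evict E, frames {X,B}
E -> miss, evict B, frames {X,E}
B -> miss, evict E, frames {X,B}
Z -> miss, evict B, frames {X,Z}
E -> miss, evict Z, frames {X,E}
B -> miss, evict E, frames {X,B}
X -> hit
Z -> miss, evict B, frames {X,Z}
X -> hit
Z -> hit
Page faults: 10.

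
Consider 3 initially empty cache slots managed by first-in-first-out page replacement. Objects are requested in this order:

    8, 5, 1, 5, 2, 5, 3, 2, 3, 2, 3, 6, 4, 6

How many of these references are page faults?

7

8: fault, frames (8)
5: fault, frames (8 5)
1: fault, frames (8 5 1)
5: hit
2: fault, evict 8, frames (5 1 2)
5: hit
3: fault, evict 5, frames (1 2 3)
2: hit
3: hit
2: hit
3: hit
6: fault, evict 1, frames (2 3 6)
4: fault, evict 2, frames (3 6 4)
6: hit
Page faults: 7.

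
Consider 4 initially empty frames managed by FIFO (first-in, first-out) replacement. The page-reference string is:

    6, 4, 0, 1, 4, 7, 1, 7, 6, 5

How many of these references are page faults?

7

6 → miss, frames (6)
4 → miss, frames (6 4)
0 → miss, frames (6 4 0)
1 → miss, frames (6 4 0 1)
4 → hit
7 → miss, evict 6, frames (4 0 1 7)
1 → hit
7 → hit
6 → miss, evict 4, frames (0 1 7 6)
5 → miss, evict 0, frames (1 7 6 5)
Page faults: 7.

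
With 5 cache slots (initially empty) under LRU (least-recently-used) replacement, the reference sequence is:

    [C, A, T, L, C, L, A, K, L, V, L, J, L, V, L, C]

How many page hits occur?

C → fault, frames [C]
A → fault, frames [C, A]
T → fault, frames [C, A, T]
L → fault, frames [C, A, T, L]
C → hit
L → hit
A → hit
K → fault, frames [T, C, L, A, K]
L → hit
V → fault, evict T, frames [C, A, K, L, V]
L → hit
J → fault, evict C, frames [A, K, V, L, J]
L → hit
V → hit
L → hit
C → fault, evict A, frames [K, J, V, L, C]
Hits: 8.

8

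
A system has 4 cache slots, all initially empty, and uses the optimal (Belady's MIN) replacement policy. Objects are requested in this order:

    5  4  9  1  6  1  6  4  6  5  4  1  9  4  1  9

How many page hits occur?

10

5 -> fault, frames {5}
4 -> fault, frames {5,4}
9 -> fault, frames {5,4,9}
1 -> fault, frames {5,4,9,1}
6 -> fault, evict 9, frames {5,4,1,6}
1 -> hit
6 -> hit
4 -> hit
6 -> hit
5 -> hit
4 -> hit
1 -> hit
9 -> fault, evict 6, frames {5,4,1,9}
4 -> hit
1 -> hit
9 -> hit
Hits: 10.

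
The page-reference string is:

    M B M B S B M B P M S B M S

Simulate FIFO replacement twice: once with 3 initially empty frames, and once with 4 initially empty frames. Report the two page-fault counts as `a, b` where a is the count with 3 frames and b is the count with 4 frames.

3 frames: F F . . F . . . F F . F . F → 7 faults.
4 frames: F F . . F . . . F . . . . . → 4 faults.
4 < 7: adding a frame reduced faults, as is typical.

7, 4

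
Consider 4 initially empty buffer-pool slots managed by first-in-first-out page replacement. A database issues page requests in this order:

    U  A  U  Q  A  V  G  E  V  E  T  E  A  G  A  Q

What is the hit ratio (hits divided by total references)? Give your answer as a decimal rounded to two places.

U: fault, frames [U]
A: fault, frames [U, A]
U: hit
Q: fault, frames [U, A, Q]
A: hit
V: fault, frames [U, A, Q, V]
G: fault, evict U, frames [A, Q, V, G]
E: fault, evict A, frames [Q, V, G, E]
V: hit
E: hit
T: fault, evict Q, frames [V, G, E, T]
E: hit
A: fault, evict V, frames [G, E, T, A]
G: hit
A: hit
Q: fault, evict G, frames [E, T, A, Q]
Hits: 7 of 16 references → 7/16 = 0.4375.

0.44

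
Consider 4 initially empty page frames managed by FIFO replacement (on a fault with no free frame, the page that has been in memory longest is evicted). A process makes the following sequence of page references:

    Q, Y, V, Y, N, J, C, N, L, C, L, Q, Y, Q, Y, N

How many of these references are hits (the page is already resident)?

Q → fault, frames [Q]
Y → fault, frames [Q, Y]
V → fault, frames [Q, Y, V]
Y → hit
N → fault, frames [Q, Y, V, N]
J → fault, evict Q, frames [Y, V, N, J]
C → fault, evict Y, frames [V, N, J, C]
N → hit
L → fault, evict V, frames [N, J, C, L]
C → hit
L → hit
Q → fault, evict N, frames [J, C, L, Q]
Y → fault, evict J, frames [C, L, Q, Y]
Q → hit
Y → hit
N → fault, evict C, frames [L, Q, Y, N]
Hits: 6.

6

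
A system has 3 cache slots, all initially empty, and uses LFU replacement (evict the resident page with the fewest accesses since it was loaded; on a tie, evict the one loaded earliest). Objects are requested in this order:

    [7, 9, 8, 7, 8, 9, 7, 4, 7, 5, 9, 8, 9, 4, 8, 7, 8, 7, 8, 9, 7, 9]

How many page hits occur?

14

7 -> miss, frames [7]
9 -> miss, frames [7, 9]
8 -> miss, frames [7, 9, 8]
7 -> hit
8 -> hit
9 -> hit
7 -> hit
4 -> miss, evict 9, frames [7, 8, 4]
7 -> hit
5 -> miss, evict 4, frames [7, 8, 5]
9 -> miss, evict 5, frames [7, 8, 9]
8 -> hit
9 -> hit
4 -> miss, evict 9, frames [7, 8, 4]
8 -> hit
7 -> hit
8 -> hit
7 -> hit
8 -> hit
9 -> miss, evict 4, frames [7, 8, 9]
7 -> hit
9 -> hit
Hits: 14.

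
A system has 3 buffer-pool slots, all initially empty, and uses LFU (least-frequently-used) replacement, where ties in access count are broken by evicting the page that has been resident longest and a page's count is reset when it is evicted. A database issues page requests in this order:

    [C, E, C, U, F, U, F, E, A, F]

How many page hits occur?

4

C: miss, frames {C}
E: miss, frames {C,E}
C: hit
U: miss, frames {C,E,U}
F: miss, evict E, frames {C,U,F}
U: hit
F: hit
E: miss, evict C, frames {U,F,E}
A: miss, evict E, frames {U,F,A}
F: hit
Hits: 4.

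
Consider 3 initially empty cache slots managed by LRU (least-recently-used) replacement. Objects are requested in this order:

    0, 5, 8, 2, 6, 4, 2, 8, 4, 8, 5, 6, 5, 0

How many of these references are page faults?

10

0 → fault, frames (0)
5 → fault, frames (0 5)
8 → fault, frames (0 5 8)
2 → fault, evict 0, frames (5 8 2)
6 → fault, evict 5, frames (8 2 6)
4 → fault, evict 8, frames (2 6 4)
2 → hit
8 → fault, evict 6, frames (4 2 8)
4 → hit
8 → hit
5 → fault, evict 2, frames (4 8 5)
6 → fault, evict 4, frames (8 5 6)
5 → hit
0 → fault, evict 8, frames (6 5 0)
Page faults: 10.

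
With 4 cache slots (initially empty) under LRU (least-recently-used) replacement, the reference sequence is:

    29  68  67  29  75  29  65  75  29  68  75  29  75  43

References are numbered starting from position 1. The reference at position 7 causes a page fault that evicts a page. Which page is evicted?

68

pos 1: 29: fault, frames [29]
pos 2: 68: fault, frames [29, 68]
pos 3: 67: fault, frames [29, 68, 67]
pos 4: 29: hit
pos 5: 75: fault, frames [68, 67, 29, 75]
pos 6: 29: hit
pos 7: 65: fault, evict 68, frames [67, 75, 29, 65]
At position 7, page 68 is evicted.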